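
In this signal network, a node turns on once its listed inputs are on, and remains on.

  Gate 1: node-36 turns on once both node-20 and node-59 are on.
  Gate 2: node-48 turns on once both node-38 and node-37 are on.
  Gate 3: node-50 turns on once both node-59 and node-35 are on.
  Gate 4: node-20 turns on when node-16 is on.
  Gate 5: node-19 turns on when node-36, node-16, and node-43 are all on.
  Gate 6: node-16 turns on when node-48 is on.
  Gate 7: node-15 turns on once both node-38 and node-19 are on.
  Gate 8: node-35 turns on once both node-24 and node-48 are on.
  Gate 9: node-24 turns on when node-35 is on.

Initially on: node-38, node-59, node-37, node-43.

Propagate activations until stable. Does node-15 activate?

Gate 2: node-38 and node-37 on → node-48 on.
node-48 is on, so node-16 turns on (Gate 6).
node-16 is on, so node-20 turns on (Gate 4).
Gate 1: node-20 and node-59 on → node-36 on.
Gate 5: node-36, node-16, and node-43 on → node-19 on.
Gate 7: node-38 and node-19 on → node-15 on.

Yes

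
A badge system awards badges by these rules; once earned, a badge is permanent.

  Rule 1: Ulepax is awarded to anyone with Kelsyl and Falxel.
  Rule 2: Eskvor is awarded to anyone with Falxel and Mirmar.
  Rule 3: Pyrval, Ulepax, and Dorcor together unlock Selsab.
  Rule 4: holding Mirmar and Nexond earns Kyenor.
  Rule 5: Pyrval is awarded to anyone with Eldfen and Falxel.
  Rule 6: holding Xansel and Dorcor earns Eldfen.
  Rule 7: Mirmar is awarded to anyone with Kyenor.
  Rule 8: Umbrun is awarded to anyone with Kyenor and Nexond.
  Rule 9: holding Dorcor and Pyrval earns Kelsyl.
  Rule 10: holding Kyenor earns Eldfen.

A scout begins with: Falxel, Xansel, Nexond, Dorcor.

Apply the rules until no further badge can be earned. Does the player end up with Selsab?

With Xansel and Dorcor, Eldfen is earned (Rule 6).
With Eldfen and Falxel, Pyrval is earned (Rule 5).
With Dorcor and Pyrval, Kelsyl is earned (Rule 9).
With Kelsyl and Falxel, Ulepax is earned (Rule 1).
With Pyrval, Ulepax, and Dorcor, Selsab is earned (Rule 3).

Yes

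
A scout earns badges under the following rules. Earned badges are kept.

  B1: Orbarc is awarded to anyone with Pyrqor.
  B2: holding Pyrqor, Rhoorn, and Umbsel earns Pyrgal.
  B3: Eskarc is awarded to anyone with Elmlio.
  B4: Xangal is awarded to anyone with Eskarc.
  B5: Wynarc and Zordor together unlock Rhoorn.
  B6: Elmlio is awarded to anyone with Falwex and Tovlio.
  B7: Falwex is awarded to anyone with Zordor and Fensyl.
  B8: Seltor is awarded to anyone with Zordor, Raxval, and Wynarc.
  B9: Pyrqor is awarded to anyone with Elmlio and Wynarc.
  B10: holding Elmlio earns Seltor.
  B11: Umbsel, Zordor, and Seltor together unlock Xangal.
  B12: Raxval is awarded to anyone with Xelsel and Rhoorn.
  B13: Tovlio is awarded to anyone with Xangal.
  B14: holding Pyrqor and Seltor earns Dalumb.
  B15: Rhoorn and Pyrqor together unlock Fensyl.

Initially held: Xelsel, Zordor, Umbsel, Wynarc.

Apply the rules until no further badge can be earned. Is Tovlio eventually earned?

Yes

With Wynarc and Zordor, Rhoorn is earned (B5).
With Xelsel and Rhoorn, Raxval is earned (B12).
With Zordor, Raxval, and Wynarc, Seltor is earned (B8).
With Umbsel, Zordor, and Seltor, Xangal is earned (B11).
With Xangal, Tovlio is earned (B13).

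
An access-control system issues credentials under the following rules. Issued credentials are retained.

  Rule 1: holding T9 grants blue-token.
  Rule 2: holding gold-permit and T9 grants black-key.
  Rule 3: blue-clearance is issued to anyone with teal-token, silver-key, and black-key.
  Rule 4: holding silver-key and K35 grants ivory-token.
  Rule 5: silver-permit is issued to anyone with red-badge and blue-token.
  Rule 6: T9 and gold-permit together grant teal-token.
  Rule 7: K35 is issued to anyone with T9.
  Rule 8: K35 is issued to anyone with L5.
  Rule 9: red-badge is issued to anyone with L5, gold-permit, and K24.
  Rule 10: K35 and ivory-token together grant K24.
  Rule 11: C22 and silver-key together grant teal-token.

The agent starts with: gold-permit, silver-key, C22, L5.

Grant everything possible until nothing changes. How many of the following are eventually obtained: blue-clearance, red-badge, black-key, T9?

Holding L5 grants K35 (Rule 8).
Holding silver-key and K35 grants ivory-token (Rule 4).
Holding K35 and ivory-token grants K24 (Rule 10).
Holding L5, gold-permit, and K24 grants red-badge (Rule 9).
blue-clearance would need teal-token, silver-key, and black-key (Rule 3), but black-key is never granted.
red-badge: reached.
black-key would need gold-permit and T9 (Rule 2), but T9 is never granted.
No rule produces T9, and it is not given.
Reached: red-badge — 1 of the 4.

1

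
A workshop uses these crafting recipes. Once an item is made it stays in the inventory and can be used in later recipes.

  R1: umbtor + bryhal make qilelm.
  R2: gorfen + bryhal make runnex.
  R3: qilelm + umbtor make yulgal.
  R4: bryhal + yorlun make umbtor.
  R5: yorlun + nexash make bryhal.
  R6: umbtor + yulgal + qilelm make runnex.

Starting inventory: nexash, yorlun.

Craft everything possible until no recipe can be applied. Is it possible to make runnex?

Yes

Using R5, yorlun and nexash make bryhal.
Using R4, bryhal and yorlun make umbtor.
Using R1, umbtor and bryhal make qilelm.
qilelm + umbtor → yulgal (R3).
Using R6, umbtor, yulgal, and qilelm make runnex.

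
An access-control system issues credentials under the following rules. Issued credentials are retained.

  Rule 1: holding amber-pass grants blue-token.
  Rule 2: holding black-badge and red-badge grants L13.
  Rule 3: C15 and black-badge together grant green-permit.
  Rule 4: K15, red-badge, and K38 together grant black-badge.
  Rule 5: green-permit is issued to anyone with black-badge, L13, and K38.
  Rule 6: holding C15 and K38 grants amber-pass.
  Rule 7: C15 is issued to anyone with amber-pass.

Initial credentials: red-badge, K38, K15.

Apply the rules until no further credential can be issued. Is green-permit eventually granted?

Yes

Holding K15, red-badge, and K38 grants black-badge (Rule 4).
Holding black-badge and red-badge grants L13 (Rule 2).
Holding black-badge, L13, and K38 grants green-permit (Rule 5).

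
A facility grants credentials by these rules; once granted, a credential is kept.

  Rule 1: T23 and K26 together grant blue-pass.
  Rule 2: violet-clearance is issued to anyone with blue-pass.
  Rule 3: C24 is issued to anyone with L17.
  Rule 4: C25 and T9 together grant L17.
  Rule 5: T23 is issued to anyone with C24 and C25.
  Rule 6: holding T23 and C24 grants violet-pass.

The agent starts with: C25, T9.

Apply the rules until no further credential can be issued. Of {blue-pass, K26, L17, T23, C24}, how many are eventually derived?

3

Holding C25 and T9 grants L17 (Rule 4).
Holding L17 grants C24 (Rule 3).
Holding C24 and C25 grants T23 (Rule 5).
blue-pass would need T23 and K26 (Rule 1), but K26 is never granted.
No rule produces K26, and it is not given.
L17: reached.
T23: reached.
C24: reached.
Reached: L17, T23, and C24 — 3 of the 5.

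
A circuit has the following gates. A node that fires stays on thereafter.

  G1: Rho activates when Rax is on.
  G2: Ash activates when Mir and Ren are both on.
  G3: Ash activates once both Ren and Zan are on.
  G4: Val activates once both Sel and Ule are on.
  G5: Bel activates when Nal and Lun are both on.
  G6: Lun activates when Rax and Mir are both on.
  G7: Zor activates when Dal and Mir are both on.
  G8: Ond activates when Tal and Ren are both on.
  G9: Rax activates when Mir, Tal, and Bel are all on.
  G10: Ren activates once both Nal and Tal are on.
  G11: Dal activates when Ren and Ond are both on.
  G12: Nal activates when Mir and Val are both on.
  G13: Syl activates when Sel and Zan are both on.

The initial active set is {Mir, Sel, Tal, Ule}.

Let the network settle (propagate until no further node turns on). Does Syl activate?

No

Syl would need Sel and Zan (G13), but Zan never turns on.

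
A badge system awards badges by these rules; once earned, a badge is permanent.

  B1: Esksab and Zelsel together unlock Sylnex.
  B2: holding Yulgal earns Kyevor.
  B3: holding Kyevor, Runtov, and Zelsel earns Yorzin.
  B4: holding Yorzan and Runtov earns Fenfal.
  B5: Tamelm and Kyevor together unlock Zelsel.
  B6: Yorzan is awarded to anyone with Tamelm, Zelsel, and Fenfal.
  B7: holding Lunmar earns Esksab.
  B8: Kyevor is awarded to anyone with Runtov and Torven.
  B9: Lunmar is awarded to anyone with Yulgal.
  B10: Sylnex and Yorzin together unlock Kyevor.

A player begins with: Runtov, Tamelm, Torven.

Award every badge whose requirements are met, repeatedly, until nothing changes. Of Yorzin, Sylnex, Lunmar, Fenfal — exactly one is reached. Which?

With Runtov and Torven, Kyevor is earned (B8).
With Tamelm and Kyevor, Zelsel is earned (B5).
With Kyevor, Runtov, and Zelsel, Yorzin is earned (B3).
Lunmar would need Yulgal (B9), but Yulgal is never earned. Sylnex would need Esksab and Zelsel (B1), but Esksab is never earned. Fenfal would need Yorzan and Runtov (B4), but Yorzan is never earned.

Yorzin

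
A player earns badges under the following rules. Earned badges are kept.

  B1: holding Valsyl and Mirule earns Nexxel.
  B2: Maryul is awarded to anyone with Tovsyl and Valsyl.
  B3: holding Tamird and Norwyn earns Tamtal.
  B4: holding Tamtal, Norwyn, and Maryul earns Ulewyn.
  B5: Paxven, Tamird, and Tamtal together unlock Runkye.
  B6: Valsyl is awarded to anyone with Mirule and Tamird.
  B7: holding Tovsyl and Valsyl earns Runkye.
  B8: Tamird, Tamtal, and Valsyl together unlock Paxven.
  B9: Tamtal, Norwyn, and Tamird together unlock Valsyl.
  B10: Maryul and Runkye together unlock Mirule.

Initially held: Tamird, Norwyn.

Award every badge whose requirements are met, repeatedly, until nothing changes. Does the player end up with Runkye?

Yes

With Tamird and Norwyn, Tamtal is earned (B3).
With Tamtal, Norwyn, and Tamird, Valsyl is earned (B9).
With Tamird, Tamtal, and Valsyl, Paxven is earned (B8).
With Paxven, Tamird, and Tamtal, Runkye is earned (B5).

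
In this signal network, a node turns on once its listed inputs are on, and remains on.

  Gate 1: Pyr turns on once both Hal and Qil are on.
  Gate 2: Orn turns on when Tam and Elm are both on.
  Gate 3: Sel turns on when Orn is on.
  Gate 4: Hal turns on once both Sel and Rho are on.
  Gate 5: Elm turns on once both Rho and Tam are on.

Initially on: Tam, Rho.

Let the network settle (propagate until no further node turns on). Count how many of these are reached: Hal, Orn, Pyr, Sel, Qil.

3

Rho and Tam are on, so Elm turns on (Gate 5).
Gate 2: Tam and Elm on → Orn on.
Orn is on, so Sel turns on (Gate 3).
Gate 4: Sel and Rho on → Hal on.
Hal: reached.
Orn: reached.
Pyr would need Hal and Qil (Gate 1), but Qil never turns on.
Sel: reached.
No rule produces Qil, and it is not given.
Reached: Hal, Orn, and Sel — 3 of the 5.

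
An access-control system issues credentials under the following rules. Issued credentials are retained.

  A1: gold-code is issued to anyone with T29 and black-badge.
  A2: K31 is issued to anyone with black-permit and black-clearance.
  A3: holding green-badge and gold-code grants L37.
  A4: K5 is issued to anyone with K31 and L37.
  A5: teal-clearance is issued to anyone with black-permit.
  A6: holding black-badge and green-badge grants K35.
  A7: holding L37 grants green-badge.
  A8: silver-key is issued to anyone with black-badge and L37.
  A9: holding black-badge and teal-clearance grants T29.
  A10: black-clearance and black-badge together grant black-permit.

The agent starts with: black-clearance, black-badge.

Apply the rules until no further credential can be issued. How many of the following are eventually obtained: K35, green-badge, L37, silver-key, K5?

0

K35 would need black-badge and green-badge (A6), but green-badge is never granted.
green-badge would need L37 (A7), but L37 is never granted.
L37 would need green-badge and gold-code (A3), but green-badge is never granted.
silver-key would need black-badge and L37 (A8), but L37 is never granted.
K5 would need K31 and L37 (A4), but L37 is never granted.
None of the 5 are reached.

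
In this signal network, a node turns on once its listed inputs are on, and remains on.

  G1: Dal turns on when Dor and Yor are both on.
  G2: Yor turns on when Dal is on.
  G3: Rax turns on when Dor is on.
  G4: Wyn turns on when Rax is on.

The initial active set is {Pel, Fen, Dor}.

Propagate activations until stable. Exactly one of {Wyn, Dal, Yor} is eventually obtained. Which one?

Wyn

G3: Dor on → Rax on.
Rax is on, so Wyn turns on (G4).
Yor would need Dal (G2), but Dal never turns on. Dal would need Dor and Yor (G1), but Yor never turns on.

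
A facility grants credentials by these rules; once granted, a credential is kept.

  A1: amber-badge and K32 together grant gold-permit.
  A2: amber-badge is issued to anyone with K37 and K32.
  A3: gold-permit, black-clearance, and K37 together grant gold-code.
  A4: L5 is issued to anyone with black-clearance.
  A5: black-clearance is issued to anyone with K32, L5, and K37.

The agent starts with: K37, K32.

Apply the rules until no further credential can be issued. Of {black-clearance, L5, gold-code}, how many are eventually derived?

black-clearance would need K32, L5, and K37 (A5), but L5 is never granted.
L5 would need black-clearance (A4), but black-clearance is never granted.
gold-code would need gold-permit, black-clearance, and K37 (A3), but black-clearance is never granted.
None of the 3 are reached.

0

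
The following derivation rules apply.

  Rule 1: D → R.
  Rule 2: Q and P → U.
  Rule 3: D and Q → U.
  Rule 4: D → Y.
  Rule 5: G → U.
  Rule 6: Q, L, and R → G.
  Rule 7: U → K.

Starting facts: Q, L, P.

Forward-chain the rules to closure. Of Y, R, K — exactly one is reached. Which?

K

Q and P hold, so U follows (Rule 2).
U holds, so K follows (Rule 7).
Y would need D (Rule 4), but D is never established. R would need D (Rule 1), but D is never established.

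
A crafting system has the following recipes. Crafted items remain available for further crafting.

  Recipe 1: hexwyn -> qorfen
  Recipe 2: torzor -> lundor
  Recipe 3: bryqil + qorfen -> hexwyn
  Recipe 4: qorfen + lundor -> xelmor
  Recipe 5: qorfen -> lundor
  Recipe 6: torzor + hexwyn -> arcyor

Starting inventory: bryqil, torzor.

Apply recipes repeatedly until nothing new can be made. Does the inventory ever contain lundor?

Using Recipe 2, torzor makes lundor.

Yes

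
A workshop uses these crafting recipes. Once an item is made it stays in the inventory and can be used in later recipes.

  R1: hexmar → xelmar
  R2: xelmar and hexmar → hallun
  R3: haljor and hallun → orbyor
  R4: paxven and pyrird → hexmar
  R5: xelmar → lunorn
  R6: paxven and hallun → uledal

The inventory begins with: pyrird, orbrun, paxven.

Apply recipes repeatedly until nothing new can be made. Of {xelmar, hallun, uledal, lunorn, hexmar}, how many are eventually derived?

Using R4, paxven and pyrird make hexmar.
Using R1, hexmar makes xelmar.
Using R2, xelmar and hexmar make hallun.
Using R5, xelmar makes lunorn.
paxven and hallun → uledal (R6).
xelmar: reached.
hallun: reached.
uledal: reached.
lunorn: reached.
hexmar: reached.
All 5 are reached.

5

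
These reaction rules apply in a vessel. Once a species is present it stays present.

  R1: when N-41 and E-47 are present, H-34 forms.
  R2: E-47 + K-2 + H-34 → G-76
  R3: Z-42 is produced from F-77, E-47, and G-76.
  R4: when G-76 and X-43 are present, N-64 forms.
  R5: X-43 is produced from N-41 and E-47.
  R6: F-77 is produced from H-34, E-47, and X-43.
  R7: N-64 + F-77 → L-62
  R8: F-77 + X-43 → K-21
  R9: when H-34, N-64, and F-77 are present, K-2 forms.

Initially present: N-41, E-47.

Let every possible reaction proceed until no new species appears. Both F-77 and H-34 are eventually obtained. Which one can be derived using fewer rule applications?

H-34

H-34: N-41 and E-47 present → H-34 forms (R1). [1 rule application]
F-77: N-41 and E-47 present → H-34 forms (R1). N-41 and E-47 present → X-43 forms (R5). H-34, E-47, and X-43 present → F-77 forms (R6). [3 rule applications]
H-34 needs fewer.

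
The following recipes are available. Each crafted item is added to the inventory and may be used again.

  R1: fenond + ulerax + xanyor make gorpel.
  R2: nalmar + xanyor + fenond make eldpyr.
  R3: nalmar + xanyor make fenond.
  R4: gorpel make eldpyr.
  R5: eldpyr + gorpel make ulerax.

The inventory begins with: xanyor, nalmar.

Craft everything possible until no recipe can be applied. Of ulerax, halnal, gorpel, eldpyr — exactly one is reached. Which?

eldpyr

Using R3, nalmar and xanyor make fenond.
Using R2, nalmar, xanyor, and fenond make eldpyr.
ulerax would need eldpyr and gorpel (R5), but gorpel is never obtained. No rule produces halnal, and it is not given. gorpel would need fenond, ulerax, and xanyor (R1), but ulerax is never obtained.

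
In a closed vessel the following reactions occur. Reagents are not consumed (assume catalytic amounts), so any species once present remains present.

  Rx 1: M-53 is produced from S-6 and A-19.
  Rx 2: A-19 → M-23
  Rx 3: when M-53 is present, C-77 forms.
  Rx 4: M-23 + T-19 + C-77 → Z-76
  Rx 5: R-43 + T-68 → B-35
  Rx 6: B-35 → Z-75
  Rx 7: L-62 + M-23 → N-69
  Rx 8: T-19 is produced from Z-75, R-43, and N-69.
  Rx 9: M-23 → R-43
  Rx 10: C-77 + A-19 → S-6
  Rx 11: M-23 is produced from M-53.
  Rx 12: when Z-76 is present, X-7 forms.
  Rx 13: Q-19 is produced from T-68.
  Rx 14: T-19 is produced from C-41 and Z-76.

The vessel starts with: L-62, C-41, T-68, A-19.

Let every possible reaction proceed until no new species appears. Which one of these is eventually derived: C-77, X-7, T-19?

T-19

A-19 present → M-23 forms (Rx 2).
L-62 and M-23 present → N-69 forms (Rx 7).
M-23 present → R-43 forms (Rx 9).
R-43 and T-68 present → B-35 forms (Rx 5).
B-35 present → Z-75 forms (Rx 6).
Z-75, R-43, and N-69 present → T-19 forms (Rx 8).
X-7 would need Z-76 (Rx 12), but Z-76 never forms. C-77 would need M-53 (Rx 3), but M-53 never forms.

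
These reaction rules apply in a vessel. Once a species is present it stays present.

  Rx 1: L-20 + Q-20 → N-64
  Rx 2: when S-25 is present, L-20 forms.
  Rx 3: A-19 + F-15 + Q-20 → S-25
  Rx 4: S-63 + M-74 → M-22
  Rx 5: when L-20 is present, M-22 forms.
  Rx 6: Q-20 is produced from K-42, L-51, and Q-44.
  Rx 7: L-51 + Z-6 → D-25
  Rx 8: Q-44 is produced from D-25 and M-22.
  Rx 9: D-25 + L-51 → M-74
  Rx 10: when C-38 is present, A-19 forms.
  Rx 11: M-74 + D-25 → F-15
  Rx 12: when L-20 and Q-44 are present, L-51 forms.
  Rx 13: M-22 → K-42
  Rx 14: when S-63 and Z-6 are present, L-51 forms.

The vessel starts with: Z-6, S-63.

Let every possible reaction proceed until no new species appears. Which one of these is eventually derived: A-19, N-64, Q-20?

Q-20

S-63 and Z-6 present → L-51 forms (Rx 14).
L-51 and Z-6 present → D-25 forms (Rx 7).
D-25 and L-51 present → M-74 forms (Rx 9).
S-63 and M-74 present → M-22 forms (Rx 4).
M-22 present → K-42 forms (Rx 13).
D-25 and M-22 present → Q-44 forms (Rx 8).
K-42, L-51, and Q-44 present → Q-20 forms (Rx 6).
N-64 would need L-20 and Q-20 (Rx 1), but L-20 never forms. A-19 would need C-38 (Rx 10), but C-38 never forms.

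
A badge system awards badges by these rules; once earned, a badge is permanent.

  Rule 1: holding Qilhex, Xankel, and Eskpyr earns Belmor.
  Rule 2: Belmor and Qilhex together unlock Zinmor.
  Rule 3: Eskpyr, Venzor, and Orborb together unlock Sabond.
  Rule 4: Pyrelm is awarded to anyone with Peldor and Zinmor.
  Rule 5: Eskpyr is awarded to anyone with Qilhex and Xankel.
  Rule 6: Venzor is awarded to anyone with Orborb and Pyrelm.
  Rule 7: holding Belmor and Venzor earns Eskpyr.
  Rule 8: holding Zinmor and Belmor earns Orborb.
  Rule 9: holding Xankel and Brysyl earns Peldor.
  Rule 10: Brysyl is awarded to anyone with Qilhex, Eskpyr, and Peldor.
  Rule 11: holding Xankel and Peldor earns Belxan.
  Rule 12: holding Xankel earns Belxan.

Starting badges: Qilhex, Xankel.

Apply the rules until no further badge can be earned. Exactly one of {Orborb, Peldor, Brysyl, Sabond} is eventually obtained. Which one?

With Qilhex and Xankel, Eskpyr is earned (Rule 5).
With Qilhex, Xankel, and Eskpyr, Belmor is earned (Rule 1).
With Belmor and Qilhex, Zinmor is earned (Rule 2).
With Zinmor and Belmor, Orborb is earned (Rule 8).
Peldor would need Xankel and Brysyl (Rule 9), but Brysyl is never earned. Brysyl would need Qilhex, Eskpyr, and Peldor (Rule 10), but Peldor is never earned. Sabond would need Eskpyr, Venzor, and Orborb (Rule 3), but Venzor is never earned.

Orborb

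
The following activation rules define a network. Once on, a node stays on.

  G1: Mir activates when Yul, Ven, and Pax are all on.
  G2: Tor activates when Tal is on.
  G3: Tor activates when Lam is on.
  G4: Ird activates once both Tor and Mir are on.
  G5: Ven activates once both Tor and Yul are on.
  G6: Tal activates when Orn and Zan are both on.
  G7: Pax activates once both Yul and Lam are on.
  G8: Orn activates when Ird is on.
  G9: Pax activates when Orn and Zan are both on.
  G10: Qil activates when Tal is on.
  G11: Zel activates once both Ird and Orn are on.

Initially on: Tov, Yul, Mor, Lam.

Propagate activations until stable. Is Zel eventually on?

G3: Lam on → Tor on.
Yul and Lam are on, so Pax activates (G7).
G5: Tor and Yul on → Ven on.
G1: Yul, Ven, and Pax on → Mir on.
Tor and Mir are on, so Ird activates (G4).
Ird is on, so Orn activates (G8).
G11: Ird and Orn on → Zel on.

Yes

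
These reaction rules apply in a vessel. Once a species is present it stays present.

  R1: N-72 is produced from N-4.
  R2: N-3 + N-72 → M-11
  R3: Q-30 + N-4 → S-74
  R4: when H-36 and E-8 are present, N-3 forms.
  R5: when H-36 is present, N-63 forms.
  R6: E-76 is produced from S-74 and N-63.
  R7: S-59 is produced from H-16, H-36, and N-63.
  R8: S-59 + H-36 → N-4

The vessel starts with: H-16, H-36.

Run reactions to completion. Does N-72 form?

Yes

H-36 present → N-63 forms (R5).
H-16, H-36, and N-63 present → S-59 forms (R7).
S-59 and H-36 present → N-4 forms (R8).
N-4 present → N-72 forms (R1).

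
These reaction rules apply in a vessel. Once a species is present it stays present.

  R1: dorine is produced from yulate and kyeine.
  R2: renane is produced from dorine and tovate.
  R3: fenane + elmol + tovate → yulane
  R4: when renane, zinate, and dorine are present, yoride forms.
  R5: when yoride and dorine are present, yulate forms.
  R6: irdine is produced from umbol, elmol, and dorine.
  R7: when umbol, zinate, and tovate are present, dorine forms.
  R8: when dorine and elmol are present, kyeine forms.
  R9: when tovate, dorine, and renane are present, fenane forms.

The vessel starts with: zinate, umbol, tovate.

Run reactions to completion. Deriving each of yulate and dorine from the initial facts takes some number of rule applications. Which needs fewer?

dorine

dorine: umbol, zinate, and tovate present → dorine forms (R7). [1 rule application]
yulate: umbol, zinate, and tovate present → dorine forms (R7). dorine and tovate present → renane forms (R2). renane, zinate, and dorine present → yoride forms (R4). yoride and dorine present → yulate forms (R5). [4 rule applications]
dorine needs fewer.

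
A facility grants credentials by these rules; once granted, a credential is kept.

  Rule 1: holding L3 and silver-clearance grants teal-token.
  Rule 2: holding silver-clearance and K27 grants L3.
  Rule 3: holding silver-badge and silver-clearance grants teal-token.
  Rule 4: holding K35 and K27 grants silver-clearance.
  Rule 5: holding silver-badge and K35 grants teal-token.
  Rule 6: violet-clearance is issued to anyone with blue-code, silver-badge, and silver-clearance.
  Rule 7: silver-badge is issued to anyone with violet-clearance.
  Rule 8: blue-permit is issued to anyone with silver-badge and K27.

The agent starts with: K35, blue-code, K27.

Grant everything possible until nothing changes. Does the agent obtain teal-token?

Yes

Holding K35 and K27 grants silver-clearance (Rule 4).
Holding silver-clearance and K27 grants L3 (Rule 2).
Holding L3 and silver-clearance grants teal-token (Rule 1).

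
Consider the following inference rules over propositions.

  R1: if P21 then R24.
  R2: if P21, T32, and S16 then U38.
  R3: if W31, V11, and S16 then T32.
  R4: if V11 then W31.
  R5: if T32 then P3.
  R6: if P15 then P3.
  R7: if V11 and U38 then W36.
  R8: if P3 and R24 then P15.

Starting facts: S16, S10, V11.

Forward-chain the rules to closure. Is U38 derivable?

No

U38 would need P21, T32, and S16 (R2), but P21 is never established.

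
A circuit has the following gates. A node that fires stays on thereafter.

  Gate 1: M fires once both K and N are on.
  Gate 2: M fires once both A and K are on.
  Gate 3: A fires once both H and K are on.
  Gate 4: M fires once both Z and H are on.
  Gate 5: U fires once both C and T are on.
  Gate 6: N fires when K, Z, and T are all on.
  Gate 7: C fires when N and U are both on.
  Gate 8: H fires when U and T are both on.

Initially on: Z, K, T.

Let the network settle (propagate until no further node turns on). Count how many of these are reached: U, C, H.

0

U would need C and T (Gate 5), but C never turns on.
C would need N and U (Gate 7), but U never turns on.
H would need U and T (Gate 8), but U never turns on.
None of the 3 are reached.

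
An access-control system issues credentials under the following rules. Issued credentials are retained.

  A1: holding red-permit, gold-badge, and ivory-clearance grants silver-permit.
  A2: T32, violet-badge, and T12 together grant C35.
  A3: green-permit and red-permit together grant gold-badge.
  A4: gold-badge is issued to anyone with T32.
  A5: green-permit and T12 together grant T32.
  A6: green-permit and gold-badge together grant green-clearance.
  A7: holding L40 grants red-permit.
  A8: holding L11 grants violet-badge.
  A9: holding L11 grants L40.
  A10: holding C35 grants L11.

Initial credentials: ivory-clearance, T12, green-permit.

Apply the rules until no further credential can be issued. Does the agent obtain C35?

No

C35 would need T32, violet-badge, and T12 (A2), but violet-badge is never granted.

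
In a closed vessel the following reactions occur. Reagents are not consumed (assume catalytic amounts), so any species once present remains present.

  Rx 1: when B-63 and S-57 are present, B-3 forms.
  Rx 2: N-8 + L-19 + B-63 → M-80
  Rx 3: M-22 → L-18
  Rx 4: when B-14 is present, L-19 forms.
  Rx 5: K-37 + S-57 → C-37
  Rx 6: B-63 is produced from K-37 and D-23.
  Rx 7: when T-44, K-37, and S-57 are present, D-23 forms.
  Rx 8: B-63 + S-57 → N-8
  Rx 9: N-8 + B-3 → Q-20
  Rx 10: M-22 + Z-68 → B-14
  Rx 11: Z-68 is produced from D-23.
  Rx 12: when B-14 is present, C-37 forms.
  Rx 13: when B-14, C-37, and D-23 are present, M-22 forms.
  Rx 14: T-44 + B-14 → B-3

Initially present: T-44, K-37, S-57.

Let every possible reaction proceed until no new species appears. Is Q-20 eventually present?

Yes

T-44, K-37, and S-57 present → D-23 forms (Rx 7).
K-37 and D-23 present → B-63 forms (Rx 6).
B-63 and S-57 present → N-8 forms (Rx 8).
B-63 and S-57 present → B-3 forms (Rx 1).
N-8 and B-3 present → Q-20 forms (Rx 9).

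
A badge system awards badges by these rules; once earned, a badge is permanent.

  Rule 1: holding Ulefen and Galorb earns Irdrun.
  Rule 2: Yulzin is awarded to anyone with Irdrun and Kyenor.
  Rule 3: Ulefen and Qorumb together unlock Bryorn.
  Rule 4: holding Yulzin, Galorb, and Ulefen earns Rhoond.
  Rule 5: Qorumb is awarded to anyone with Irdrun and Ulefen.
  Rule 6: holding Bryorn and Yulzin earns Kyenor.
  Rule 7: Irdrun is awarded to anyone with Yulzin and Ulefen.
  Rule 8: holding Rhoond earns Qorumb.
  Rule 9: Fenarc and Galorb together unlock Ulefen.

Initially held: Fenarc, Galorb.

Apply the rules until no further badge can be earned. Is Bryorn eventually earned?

With Fenarc and Galorb, Ulefen is earned (Rule 9).
With Ulefen and Galorb, Irdrun is earned (Rule 1).
With Irdrun and Ulefen, Qorumb is earned (Rule 5).
With Ulefen and Qorumb, Bryorn is earned (Rule 3).

Yes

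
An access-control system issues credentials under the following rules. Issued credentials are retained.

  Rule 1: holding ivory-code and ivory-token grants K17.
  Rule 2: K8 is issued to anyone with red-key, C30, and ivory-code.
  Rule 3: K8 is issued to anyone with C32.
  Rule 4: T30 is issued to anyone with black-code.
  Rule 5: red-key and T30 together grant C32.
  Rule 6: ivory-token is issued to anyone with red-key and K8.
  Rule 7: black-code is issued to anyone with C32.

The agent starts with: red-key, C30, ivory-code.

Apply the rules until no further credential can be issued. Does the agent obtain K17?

Holding red-key, C30, and ivory-code grants K8 (Rule 2).
Holding red-key and K8 grants ivory-token (Rule 6).
Holding ivory-code and ivory-token grants K17 (Rule 1).

Yes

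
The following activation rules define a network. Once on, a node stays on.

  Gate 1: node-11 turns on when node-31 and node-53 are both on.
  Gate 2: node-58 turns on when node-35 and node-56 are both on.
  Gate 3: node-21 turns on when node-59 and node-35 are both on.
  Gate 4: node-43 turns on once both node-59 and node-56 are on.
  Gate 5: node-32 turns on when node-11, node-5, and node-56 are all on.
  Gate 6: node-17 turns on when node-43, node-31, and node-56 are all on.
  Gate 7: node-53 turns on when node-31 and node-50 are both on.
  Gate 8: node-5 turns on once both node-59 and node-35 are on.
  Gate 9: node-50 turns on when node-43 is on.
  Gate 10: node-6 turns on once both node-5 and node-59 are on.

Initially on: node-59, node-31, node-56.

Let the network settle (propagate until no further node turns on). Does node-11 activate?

Gate 4: node-59 and node-56 on → node-43 on.
node-43 is on, so node-50 turns on (Gate 9).
Gate 7: node-31 and node-50 on → node-53 on.
node-31 and node-53 are on, so node-11 turns on (Gate 1).

Yes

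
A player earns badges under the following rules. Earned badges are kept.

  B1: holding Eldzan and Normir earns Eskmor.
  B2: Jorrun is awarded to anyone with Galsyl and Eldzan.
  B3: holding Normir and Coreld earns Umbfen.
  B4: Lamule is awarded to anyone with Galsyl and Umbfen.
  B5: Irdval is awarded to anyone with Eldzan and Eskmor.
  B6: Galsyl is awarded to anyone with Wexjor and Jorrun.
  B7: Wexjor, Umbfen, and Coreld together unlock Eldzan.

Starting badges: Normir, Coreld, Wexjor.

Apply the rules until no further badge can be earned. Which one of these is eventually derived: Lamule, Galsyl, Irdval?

Irdval

With Normir and Coreld, Umbfen is earned (B3).
With Wexjor, Umbfen, and Coreld, Eldzan is earned (B7).
With Eldzan and Normir, Eskmor is earned (B1).
With Eldzan and Eskmor, Irdval is earned (B5).
Lamule would need Galsyl and Umbfen (B4), but Galsyl is never earned. Galsyl would need Wexjor and Jorrun (B6), but Jorrun is never earned.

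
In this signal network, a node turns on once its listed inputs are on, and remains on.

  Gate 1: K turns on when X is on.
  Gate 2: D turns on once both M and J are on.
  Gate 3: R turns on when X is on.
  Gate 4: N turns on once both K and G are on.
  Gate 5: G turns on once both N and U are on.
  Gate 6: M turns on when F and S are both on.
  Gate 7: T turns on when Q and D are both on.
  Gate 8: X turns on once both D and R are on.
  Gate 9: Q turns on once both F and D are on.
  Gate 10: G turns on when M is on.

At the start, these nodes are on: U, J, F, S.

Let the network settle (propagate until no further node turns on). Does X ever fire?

No

X would need D and R (Gate 8), but R never turns on.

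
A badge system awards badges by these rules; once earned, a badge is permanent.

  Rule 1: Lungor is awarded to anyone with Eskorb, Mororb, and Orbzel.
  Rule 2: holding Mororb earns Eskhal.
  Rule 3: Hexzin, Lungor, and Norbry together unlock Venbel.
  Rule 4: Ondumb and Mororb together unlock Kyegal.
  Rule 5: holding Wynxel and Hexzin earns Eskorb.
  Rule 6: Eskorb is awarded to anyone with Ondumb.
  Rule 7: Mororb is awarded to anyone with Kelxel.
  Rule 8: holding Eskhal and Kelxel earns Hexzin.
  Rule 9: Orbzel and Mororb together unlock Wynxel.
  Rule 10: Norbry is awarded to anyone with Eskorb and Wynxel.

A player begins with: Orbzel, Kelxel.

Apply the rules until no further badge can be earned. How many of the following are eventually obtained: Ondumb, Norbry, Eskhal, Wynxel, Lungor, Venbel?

With Kelxel, Mororb is earned (Rule 7).
With Mororb, Eskhal is earned (Rule 2).
With Orbzel and Mororb, Wynxel is earned (Rule 9).
With Eskhal and Kelxel, Hexzin is earned (Rule 8).
With Wynxel and Hexzin, Eskorb is earned (Rule 5).
With Eskorb, Mororb, and Orbzel, Lungor is earned (Rule 1).
With Eskorb and Wynxel, Norbry is earned (Rule 10).
With Hexzin, Lungor, and Norbry, Venbel is earned (Rule 3).
No rule produces Ondumb, and it is not given.
Norbry: reached.
Eskhal: reached.
Wynxel: reached.
Lungor: reached.
Venbel: reached.
Reached: Norbry, Eskhal, Wynxel, Lungor, and Venbel — 5 of the 6.

5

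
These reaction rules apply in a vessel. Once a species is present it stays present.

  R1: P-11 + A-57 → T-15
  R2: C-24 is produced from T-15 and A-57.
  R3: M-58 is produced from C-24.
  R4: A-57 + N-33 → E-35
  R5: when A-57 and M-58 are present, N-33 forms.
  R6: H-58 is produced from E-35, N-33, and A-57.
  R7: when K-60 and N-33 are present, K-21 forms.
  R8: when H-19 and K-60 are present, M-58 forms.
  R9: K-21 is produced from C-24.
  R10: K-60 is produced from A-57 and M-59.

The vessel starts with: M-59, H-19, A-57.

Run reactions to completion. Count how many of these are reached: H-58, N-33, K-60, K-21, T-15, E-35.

A-57 and M-59 present → K-60 forms (R10).
H-19 and K-60 present → M-58 forms (R8).
A-57 and M-58 present → N-33 forms (R5).
A-57 and N-33 present → E-35 forms (R4).
K-60 and N-33 present → K-21 forms (R7).
E-35, N-33, and A-57 present → H-58 forms (R6).
H-58: reached.
N-33: reached.
K-60: reached.
K-21: reached.
T-15 would need P-11 and A-57 (R1), but P-11 never forms.
E-35: reached.
Reached: H-58, N-33, K-60, K-21, and E-35 — 5 of the 6.

5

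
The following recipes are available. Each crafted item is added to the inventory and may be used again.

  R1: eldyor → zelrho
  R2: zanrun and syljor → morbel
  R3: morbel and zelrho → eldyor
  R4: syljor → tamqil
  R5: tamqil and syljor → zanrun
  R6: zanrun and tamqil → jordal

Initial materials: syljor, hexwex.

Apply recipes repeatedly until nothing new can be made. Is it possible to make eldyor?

eldyor would need morbel and zelrho (R3), but zelrho is never obtained.

No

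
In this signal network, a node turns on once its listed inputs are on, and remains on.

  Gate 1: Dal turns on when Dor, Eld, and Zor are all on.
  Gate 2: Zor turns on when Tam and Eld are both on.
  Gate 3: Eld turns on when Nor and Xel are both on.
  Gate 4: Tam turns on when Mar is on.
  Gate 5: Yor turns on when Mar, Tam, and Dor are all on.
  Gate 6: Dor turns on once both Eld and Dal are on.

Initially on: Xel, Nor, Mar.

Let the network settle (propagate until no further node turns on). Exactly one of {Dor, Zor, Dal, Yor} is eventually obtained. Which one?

Gate 4: Mar on → Tam on.
Nor and Xel are on, so Eld turns on (Gate 3).
Tam and Eld are on, so Zor turns on (Gate 2).
Dal would need Dor, Eld, and Zor (Gate 1), but Dor never turns on. Yor would need Mar, Tam, and Dor (Gate 5), but Dor never turns on. Dor would need Eld and Dal (Gate 6), but Dal never turns on.

Zor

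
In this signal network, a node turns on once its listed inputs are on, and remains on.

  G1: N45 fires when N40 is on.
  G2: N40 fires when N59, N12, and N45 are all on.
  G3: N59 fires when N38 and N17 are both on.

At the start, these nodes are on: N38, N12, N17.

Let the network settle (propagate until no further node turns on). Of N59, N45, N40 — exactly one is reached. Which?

N38 and N17 are on, so N59 fires (G3).
N45 would need N40 (G1), but N40 never turns on. N40 would need N59, N12, and N45 (G2), but N45 never turns on.

N59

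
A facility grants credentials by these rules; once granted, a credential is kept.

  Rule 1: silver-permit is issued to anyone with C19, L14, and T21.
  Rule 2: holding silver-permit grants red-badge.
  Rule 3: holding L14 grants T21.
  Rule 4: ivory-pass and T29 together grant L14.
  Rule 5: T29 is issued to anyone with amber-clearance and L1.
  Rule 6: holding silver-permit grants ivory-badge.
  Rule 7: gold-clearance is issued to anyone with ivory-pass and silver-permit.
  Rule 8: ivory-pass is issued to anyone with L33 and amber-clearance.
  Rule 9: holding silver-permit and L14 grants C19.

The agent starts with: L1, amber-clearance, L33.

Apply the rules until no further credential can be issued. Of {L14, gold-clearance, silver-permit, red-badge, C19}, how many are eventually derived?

1

Holding L33 and amber-clearance grants ivory-pass (Rule 8).
Holding amber-clearance and L1 grants T29 (Rule 5).
Holding ivory-pass and T29 grants L14 (Rule 4).
L14: reached.
gold-clearance would need ivory-pass and silver-permit (Rule 7), but silver-permit is never granted.
silver-permit would need C19, L14, and T21 (Rule 1), but C19 is never granted.
red-badge would need silver-permit (Rule 2), but silver-permit is never granted.
C19 would need silver-permit and L14 (Rule 9), but silver-permit is never granted.
Reached: L14 — 1 of the 5.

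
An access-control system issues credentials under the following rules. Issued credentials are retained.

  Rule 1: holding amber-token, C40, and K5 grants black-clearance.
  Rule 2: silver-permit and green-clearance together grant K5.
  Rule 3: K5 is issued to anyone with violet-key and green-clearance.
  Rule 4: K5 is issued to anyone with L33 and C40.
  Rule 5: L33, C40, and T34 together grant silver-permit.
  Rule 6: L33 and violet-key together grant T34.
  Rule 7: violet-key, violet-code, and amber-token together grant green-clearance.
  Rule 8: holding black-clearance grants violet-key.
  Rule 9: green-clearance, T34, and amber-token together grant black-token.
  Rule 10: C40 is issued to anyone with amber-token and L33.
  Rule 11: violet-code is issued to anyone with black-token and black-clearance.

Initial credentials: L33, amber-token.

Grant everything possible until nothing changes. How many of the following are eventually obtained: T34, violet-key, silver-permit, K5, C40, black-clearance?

Holding amber-token and L33 grants C40 (Rule 10).
Holding L33 and C40 grants K5 (Rule 4).
Holding amber-token, C40, and K5 grants black-clearance (Rule 1).
Holding black-clearance grants violet-key (Rule 8).
Holding L33 and violet-key grants T34 (Rule 6).
Holding L33, C40, and T34 grants silver-permit (Rule 5).
T34: reached.
violet-key: reached.
silver-permit: reached.
K5: reached.
C40: reached.
black-clearance: reached.
All 6 are reached.

6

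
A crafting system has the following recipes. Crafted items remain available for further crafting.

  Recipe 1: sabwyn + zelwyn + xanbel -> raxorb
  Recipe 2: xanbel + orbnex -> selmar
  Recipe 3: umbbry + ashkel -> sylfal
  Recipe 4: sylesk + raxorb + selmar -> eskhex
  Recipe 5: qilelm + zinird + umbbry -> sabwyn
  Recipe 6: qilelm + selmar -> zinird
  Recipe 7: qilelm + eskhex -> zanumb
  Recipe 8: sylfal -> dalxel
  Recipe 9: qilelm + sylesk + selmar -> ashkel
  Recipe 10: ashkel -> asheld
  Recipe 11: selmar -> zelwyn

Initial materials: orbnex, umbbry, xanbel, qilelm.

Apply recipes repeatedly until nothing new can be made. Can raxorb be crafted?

Using Recipe 2, xanbel and orbnex make selmar.
Using Recipe 11, selmar makes zelwyn.
qilelm + selmar -> zinird (Recipe 6).
qilelm + zinird + umbbry -> sabwyn (Recipe 5).
sabwyn + zelwyn + xanbel -> raxorb (Recipe 1).

Yes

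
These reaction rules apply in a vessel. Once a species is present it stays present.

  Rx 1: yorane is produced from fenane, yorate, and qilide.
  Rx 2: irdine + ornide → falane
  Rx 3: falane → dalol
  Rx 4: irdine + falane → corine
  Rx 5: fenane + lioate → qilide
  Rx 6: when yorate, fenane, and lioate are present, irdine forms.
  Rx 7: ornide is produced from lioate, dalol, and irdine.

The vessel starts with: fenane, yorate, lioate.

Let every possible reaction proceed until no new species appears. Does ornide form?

No

ornide would need lioate, dalol, and irdine (Rx 7), but dalol never forms.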